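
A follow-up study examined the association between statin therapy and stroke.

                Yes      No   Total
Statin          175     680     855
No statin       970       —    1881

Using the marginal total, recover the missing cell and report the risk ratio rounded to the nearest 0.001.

The missing cell is in the unexposed row: 1881 − 970 = 911.
So a = 175, b = 680, c = 970, d = 911.
RR = [a/(a+b)] / [c/(c+d)] = (175/855) / (970/1881) = 0.20468/0.51568 = 0.39691

0.397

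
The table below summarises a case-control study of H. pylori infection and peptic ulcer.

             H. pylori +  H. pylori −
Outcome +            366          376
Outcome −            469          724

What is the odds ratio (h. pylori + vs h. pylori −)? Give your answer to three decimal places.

Reading the table with exposure as columns: a = 366 (H. pylori +, case), b = 469 (H. pylori +, non-case), c = 376 (H. pylori −, case), d = 724.
OR = (a·d)/(b·c) = (366 × 724) / (469 × 376) = 264984 / 176344 = 1.50265
The odds of peptic ulcer are about 1.50 times as high in the h. pylori + group.

1.503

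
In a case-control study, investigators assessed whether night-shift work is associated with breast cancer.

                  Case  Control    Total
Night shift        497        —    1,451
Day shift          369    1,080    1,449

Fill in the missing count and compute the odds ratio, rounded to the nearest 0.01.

1.52

The missing cell is in the exposed row: 1451 − 497 = 954.
So a = 497, b = 954, c = 369, d = 1080.
OR = (a·d)/(b·c) = (497 × 1080) / (954 × 369) = 536760 / 352026 = 1.52477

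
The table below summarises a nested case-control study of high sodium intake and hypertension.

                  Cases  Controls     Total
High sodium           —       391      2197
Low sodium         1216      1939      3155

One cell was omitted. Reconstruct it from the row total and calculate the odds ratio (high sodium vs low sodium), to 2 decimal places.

The missing cell is in the exposed row: 2197 − 391 = 1806.
So a = 1806, b = 391, c = 1216, d = 1939.
OR = (a·d)/(b·c) = (1806 × 1939) / (391 × 1216) = 3501834 / 475456 = 7.36521

7.37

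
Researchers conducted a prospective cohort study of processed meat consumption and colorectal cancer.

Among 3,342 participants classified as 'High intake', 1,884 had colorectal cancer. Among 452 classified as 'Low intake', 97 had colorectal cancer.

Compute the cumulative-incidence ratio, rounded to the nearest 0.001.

From the description: a = 1884, b = 1458, c = 97, d = 355.
Risk in exposed = 1884/3342 = 0.56373; risk in unexposed = 97/452 = 0.21460.
RR = 0.56373 / 0.21460 = 2.62689
The risk among the exposed is 2.63 times that among the unexposed.

2.627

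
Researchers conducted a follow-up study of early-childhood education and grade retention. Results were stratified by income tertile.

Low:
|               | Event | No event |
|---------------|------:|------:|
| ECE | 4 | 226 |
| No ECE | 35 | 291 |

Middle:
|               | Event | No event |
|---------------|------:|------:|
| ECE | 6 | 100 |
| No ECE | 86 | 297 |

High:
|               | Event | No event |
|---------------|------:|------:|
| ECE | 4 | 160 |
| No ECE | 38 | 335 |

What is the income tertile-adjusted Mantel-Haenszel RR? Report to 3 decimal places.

0.220

RR_MH = Σ(aᵢ·n₀ᵢ/nᵢ) / Σ(cᵢ·n₁ᵢ/nᵢ), with n₁ᵢ = aᵢ+bᵢ (exposed), n₀ᵢ = cᵢ+dᵢ (unexposed), nᵢ = n₁ᵢ+n₀ᵢ.
Stratum 1 (Low): n₁ = 230, n₀ = 326, n = 556; a·n₀/n = 4·326/556 = 2.3453; c·n₁/n = 35·230/556 = 14.4784
Stratum 2 (Middle): n₁ = 106, n₀ = 383, n = 489; a·n₀/n = 6·383/489 = 4.6994; c·n₁/n = 86·106/489 = 18.6421
Stratum 3 (High): n₁ = 164, n₀ = 373, n = 537; a·n₀/n = 4·373/537 = 2.7784; c·n₁/n = 38·164/537 = 11.6052
RR_MH = (2.3453 + 4.6994 + 2.7784) / (14.4784 + 18.6421 + 11.6052) = 9.8231 / 44.7258 = 0.21963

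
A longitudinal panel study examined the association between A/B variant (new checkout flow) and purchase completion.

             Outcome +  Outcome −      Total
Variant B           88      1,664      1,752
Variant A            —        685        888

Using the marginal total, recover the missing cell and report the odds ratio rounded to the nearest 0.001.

0.178

The missing cell is in the unexposed row: 888 − 685 = 203.
So a = 88, b = 1664, c = 203, d = 685.
OR = (a·d)/(b·c) = (88 × 685) / (1664 × 203) = 60280 / 337792 = 0.17845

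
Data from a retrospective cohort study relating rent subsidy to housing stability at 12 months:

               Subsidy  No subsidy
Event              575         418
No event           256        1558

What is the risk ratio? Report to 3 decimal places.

Reading the table with exposure as columns: a = 575 (Subsidy, case), b = 256 (Subsidy, non-case), c = 418 (No subsidy, case), d = 1558.
Risk in exposed = 575/831 = 0.69194; risk in unexposed = 418/1976 = 0.21154.
RR = 0.69194 / 0.21154 = 3.27098
The risk among the exposed is 3.27 times that among the unexposed.

3.271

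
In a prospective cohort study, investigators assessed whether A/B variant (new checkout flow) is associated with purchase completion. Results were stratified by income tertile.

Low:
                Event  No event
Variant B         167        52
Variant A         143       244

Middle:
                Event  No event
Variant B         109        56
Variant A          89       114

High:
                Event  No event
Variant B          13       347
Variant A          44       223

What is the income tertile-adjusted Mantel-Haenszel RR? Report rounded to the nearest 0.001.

1.475

RR_MH = Σ(aᵢ·n₀ᵢ/nᵢ) / Σ(cᵢ·n₁ᵢ/nᵢ), with n₁ᵢ = aᵢ+bᵢ (exposed), n₀ᵢ = cᵢ+dᵢ (unexposed), nᵢ = n₁ᵢ+n₀ᵢ.
Stratum 1 (Low): n₁ = 219, n₀ = 387, n = 606; a·n₀/n = 167·387/606 = 106.6485; c·n₁/n = 143·219/606 = 51.6782
Stratum 2 (Middle): n₁ = 165, n₀ = 203, n = 368; a·n₀/n = 109·203/368 = 60.1277; c·n₁/n = 89·165/368 = 39.9049
Stratum 3 (High): n₁ = 360, n₀ = 267, n = 627; a·n₀/n = 13·267/627 = 5.5359; c·n₁/n = 44·360/627 = 25.2632
RR_MH = (106.6485 + 60.1277 + 5.5359) / (51.6782 + 39.9049 + 25.2632) = 172.3121 / 116.8463 = 1.47469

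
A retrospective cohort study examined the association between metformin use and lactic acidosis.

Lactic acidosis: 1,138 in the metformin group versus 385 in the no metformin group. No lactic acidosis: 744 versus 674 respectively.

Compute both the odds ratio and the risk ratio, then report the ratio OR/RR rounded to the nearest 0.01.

From the description: a = 1138, b = 744, c = 385, d = 674.
OR = (1138·674)/(744·385) = 767012/286440 = 2.67774
Risk in exposed = 1138/1882 = 0.60468; risk in unexposed = 385/1059 = 0.36355; RR = 1.66325
OR/RR = 2.67774 / 1.66325 = 1.60994
The outcome is not rare, so the OR lies further from 1 than the RR.

1.61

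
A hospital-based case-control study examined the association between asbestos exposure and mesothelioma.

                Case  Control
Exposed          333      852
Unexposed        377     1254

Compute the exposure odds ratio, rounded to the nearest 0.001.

1.300

Cells: a = 333, b = 852, c = 377, d = 1254.
OR = (a·d)/(b·c) = (333 × 1254) / (852 × 377) = 417582 / 321204 = 1.30005
The odds of mesothelioma are about 1.30 times as high in the exposed group.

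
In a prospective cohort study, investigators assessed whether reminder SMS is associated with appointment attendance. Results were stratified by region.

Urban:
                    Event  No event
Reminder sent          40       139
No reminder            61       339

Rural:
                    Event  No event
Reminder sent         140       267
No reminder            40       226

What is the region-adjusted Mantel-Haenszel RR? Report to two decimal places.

1.93

RR_MH = Σ(aᵢ·n₀ᵢ/nᵢ) / Σ(cᵢ·n₁ᵢ/nᵢ), with n₁ᵢ = aᵢ+bᵢ (exposed), n₀ᵢ = cᵢ+dᵢ (unexposed), nᵢ = n₁ᵢ+n₀ᵢ.
Stratum 1 (Urban): n₁ = 179, n₀ = 400, n = 579; a·n₀/n = 40·400/579 = 27.6339; c·n₁/n = 61·179/579 = 18.8584
Stratum 2 (Rural): n₁ = 407, n₀ = 266, n = 673; a·n₀/n = 140·266/673 = 55.3343; c·n₁/n = 40·407/673 = 24.1902
RR_MH = (27.6339 + 55.3343) / (18.8584 + 24.1902) = 82.9682 / 43.0486 = 1.92732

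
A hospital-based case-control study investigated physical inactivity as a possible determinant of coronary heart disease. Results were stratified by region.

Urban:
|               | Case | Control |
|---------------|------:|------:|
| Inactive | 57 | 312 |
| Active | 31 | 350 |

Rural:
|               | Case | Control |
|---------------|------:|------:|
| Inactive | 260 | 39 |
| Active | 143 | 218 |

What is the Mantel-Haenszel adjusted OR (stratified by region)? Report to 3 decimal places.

5.269

OR_MH = Σ(aᵢdᵢ/nᵢ) / Σ(bᵢcᵢ/nᵢ), where nᵢ is the stratum total.
Stratum 1 (Urban): n = 750; a·d/n = 57·350/750 = 26.6000; b·c/n = 312·31/750 = 12.8960
Stratum 2 (Rural): n = 660; a·d/n = 260·218/660 = 85.8788; b·c/n = 39·143/660 = 8.4500
OR_MH = (26.6000 + 85.8788) / (12.8960 + 8.4500) = 112.4788 / 21.3460 = 5.26931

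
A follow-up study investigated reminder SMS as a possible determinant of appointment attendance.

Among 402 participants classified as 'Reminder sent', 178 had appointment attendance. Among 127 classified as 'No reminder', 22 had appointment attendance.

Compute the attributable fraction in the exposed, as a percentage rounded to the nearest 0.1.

From the description: a = 178, b = 224, c = 22, d = 105.
Risk in exposed = 178/402 = 0.44279; risk in unexposed = 22/127 = 0.17323.
RR = 0.44279/0.17323 = 2.55608
AR% = (RR − 1)/RR × 100 = (2.55608 − 1)/2.55608 × 100 = 60.8776%

60.9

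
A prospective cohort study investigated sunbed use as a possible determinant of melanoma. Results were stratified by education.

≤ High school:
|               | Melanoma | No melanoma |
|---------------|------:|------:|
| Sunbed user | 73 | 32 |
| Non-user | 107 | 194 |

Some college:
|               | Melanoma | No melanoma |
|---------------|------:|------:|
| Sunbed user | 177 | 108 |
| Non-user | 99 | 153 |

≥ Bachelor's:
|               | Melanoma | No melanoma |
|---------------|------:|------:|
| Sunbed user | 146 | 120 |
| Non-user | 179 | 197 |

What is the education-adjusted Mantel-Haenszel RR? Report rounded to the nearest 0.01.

1.44

RR_MH = Σ(aᵢ·n₀ᵢ/nᵢ) / Σ(cᵢ·n₁ᵢ/nᵢ), with n₁ᵢ = aᵢ+bᵢ (exposed), n₀ᵢ = cᵢ+dᵢ (unexposed), nᵢ = n₁ᵢ+n₀ᵢ.
Stratum 1 (≤ High school): n₁ = 105, n₀ = 301, n = 406; a·n₀/n = 73·301/406 = 54.1207; c·n₁/n = 107·105/406 = 27.6724
Stratum 2 (Some college): n₁ = 285, n₀ = 252, n = 537; a·n₀/n = 177·252/537 = 83.0615; c·n₁/n = 99·285/537 = 52.5419
Stratum 3 (≥ Bachelor's): n₁ = 266, n₀ = 376, n = 642; a·n₀/n = 146·376/642 = 85.5078; c·n₁/n = 179·266/642 = 74.1651
RR_MH = (54.1207 + 83.0615 + 85.5078) / (27.6724 + 52.5419 + 74.1651) = 222.6899 / 154.3794 = 1.44248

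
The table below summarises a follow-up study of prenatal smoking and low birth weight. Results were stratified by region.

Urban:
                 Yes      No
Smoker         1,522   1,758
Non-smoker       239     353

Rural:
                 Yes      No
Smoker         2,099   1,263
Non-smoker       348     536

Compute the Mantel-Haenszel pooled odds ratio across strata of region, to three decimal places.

1.904

OR_MH = Σ(aᵢdᵢ/nᵢ) / Σ(bᵢcᵢ/nᵢ), where nᵢ is the stratum total.
Stratum 1 (Urban): n = 3872; a·d/n = 1522·353/3872 = 138.7567; b·c/n = 1758·239/3872 = 108.5129
Stratum 2 (Rural): n = 4246; a·d/n = 2099·536/4246 = 264.9703; b·c/n = 1263·348/4246 = 103.5148
OR_MH = (138.7567 + 264.9703) / (108.5129 + 103.5148) = 403.7270 / 212.0278 = 1.90412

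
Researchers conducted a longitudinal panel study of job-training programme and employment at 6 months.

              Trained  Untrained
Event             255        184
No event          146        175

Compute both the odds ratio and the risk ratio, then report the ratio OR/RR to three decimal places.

1.339

Reading the table with exposure as columns: a = 255 (Trained, case), b = 146 (Trained, non-case), c = 184 (Untrained, case), d = 175.
OR = (255·175)/(146·184) = 44625/26864 = 1.66115
Risk in exposed = 255/401 = 0.63591; risk in unexposed = 184/359 = 0.51253; RR = 1.24072
OR/RR = 1.66115 / 1.24072 = 1.33886
The outcome is not rare, so the OR lies further from 1 than the RR.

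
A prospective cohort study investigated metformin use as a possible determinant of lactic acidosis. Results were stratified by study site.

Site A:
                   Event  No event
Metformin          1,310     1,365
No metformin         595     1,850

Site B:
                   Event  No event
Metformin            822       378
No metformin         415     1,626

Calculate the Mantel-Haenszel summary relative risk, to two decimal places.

RR_MH = Σ(aᵢ·n₀ᵢ/nᵢ) / Σ(cᵢ·n₁ᵢ/nᵢ), with n₁ᵢ = aᵢ+bᵢ (exposed), n₀ᵢ = cᵢ+dᵢ (unexposed), nᵢ = n₁ᵢ+n₀ᵢ.
Stratum 1 (Site A): n₁ = 2675, n₀ = 2445, n = 5120; a·n₀/n = 1310·2445/5120 = 625.5762; c·n₁/n = 595·2675/5120 = 310.8643
Stratum 2 (Site B): n₁ = 1200, n₀ = 2041, n = 3241; a·n₀/n = 822·2041/3241 = 517.6495; c·n₁/n = 415·1200/3241 = 153.6563
RR_MH = (625.5762 + 517.6495) / (310.8643 + 153.6563) = 1143.2257 / 464.5205 = 2.46109

2.46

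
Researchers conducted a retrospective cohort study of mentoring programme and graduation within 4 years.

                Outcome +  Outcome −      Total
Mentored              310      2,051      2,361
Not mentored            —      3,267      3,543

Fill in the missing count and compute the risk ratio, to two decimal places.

1.69

The missing cell is in the unexposed row: 3543 − 3267 = 276.
So a = 310, b = 2051, c = 276, d = 3267.
RR = [a/(a+b)] / [c/(c+d)] = (310/2361) / (276/3543) = 0.13130/0.07790 = 1.68550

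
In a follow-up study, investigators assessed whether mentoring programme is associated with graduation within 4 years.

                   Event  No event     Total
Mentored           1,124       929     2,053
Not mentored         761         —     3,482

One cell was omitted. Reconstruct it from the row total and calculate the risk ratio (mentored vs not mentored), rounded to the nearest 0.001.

2.505

The missing cell is in the unexposed row: 3482 − 761 = 2721.
So a = 1124, b = 929, c = 761, d = 2721.
RR = [a/(a+b)] / [c/(c+d)] = (1124/2053) / (761/3482) = 0.54749/0.21855 = 2.50508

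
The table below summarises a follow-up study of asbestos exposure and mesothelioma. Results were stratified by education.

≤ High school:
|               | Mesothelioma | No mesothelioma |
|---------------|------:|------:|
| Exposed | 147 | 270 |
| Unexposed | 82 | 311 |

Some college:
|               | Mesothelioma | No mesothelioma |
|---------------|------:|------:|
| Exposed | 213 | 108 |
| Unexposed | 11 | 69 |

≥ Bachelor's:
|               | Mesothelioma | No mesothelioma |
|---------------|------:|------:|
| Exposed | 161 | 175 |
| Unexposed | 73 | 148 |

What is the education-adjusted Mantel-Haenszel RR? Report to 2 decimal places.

RR_MH = Σ(aᵢ·n₀ᵢ/nᵢ) / Σ(cᵢ·n₁ᵢ/nᵢ), with n₁ᵢ = aᵢ+bᵢ (exposed), n₀ᵢ = cᵢ+dᵢ (unexposed), nᵢ = n₁ᵢ+n₀ᵢ.
Stratum 1 (≤ High school): n₁ = 417, n₀ = 393, n = 810; a·n₀/n = 147·393/810 = 71.3222; c·n₁/n = 82·417/810 = 42.2148
Stratum 2 (Some college): n₁ = 321, n₀ = 80, n = 401; a·n₀/n = 213·80/401 = 42.4938; c·n₁/n = 11·321/401 = 8.8055
Stratum 3 (≥ Bachelor's): n₁ = 336, n₀ = 221, n = 557; a·n₀/n = 161·221/557 = 63.8797; c·n₁/n = 73·336/557 = 44.0359
RR_MH = (71.3222 + 42.4938 + 63.8797) / (42.2148 + 8.8055 + 44.0359) = 177.6957 / 95.0562 = 1.86938

1.87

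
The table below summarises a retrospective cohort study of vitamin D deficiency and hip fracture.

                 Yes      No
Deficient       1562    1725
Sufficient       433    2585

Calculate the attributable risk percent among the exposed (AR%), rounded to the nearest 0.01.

Cells: a = 1562, b = 1725, c = 433, d = 2585.
Risk in exposed = 1562/3287 = 0.47521; risk in unexposed = 433/3018 = 0.14347.
RR = 0.47521/0.14347 = 3.31217
AR% = (RR − 1)/RR × 100 = (3.31217 − 1)/3.31217 × 100 = 69.8083%

69.81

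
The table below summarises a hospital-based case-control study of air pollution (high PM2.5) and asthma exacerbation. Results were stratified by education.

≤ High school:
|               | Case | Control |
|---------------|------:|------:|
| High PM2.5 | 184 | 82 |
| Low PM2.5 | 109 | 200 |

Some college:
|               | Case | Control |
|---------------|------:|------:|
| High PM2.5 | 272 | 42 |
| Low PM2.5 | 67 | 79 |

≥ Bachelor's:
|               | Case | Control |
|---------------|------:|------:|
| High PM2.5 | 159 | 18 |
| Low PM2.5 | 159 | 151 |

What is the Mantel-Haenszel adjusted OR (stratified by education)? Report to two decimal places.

OR_MH = Σ(aᵢdᵢ/nᵢ) / Σ(bᵢcᵢ/nᵢ), where nᵢ is the stratum total.
Stratum 1 (≤ High school): n = 575; a·d/n = 184·200/575 = 64.0000; b·c/n = 82·109/575 = 15.5443
Stratum 2 (Some college): n = 460; a·d/n = 272·79/460 = 46.7130; b·c/n = 42·67/460 = 6.1174
Stratum 3 (≥ Bachelor's): n = 487; a·d/n = 159·151/487 = 49.2998; b·c/n = 18·159/487 = 5.8768
OR_MH = (64.0000 + 46.7130 + 49.2998) / (15.5443 + 6.1174 + 5.8768) = 160.0128 / 27.5385 = 5.81051

5.81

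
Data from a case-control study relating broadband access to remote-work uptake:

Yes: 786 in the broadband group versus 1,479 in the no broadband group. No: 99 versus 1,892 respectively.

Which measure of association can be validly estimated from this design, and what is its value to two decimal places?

10.16

From the description: a = 786, b = 99, c = 1479, d = 1892.
This is a case-control study: participants were sampled on outcome status, so risks in the source population cannot be estimated directly — relative risk is not valid here. The odds ratio is the appropriate measure.
OR = (a·d)/(b·c) = (786 × 1892) / (99 × 1479) = 1487112 / 146421 = 10.15641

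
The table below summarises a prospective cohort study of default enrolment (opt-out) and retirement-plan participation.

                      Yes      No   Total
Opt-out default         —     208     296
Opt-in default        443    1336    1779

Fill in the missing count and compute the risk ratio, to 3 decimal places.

1.194

The missing cell is in the exposed row: 296 − 208 = 88.
So a = 88, b = 208, c = 443, d = 1336.
RR = [a/(a+b)] / [c/(c+d)] = (88/296) / (443/1779) = 0.29730/0.24902 = 1.19389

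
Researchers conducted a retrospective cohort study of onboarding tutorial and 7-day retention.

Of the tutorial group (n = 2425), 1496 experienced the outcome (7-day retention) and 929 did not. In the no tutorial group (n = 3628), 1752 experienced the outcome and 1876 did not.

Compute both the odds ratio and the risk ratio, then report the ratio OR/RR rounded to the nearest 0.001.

From the description: a = 1496, b = 929, c = 1752, d = 1876.
OR = (1496·1876)/(929·1752) = 2806496/1627608 = 1.72431
Risk in exposed = 1496/2425 = 0.61691; risk in unexposed = 1752/3628 = 0.48291; RR = 1.27748
OR/RR = 1.72431 / 1.27748 = 1.34978
The outcome is not rare, so the OR lies further from 1 than the RR.

1.350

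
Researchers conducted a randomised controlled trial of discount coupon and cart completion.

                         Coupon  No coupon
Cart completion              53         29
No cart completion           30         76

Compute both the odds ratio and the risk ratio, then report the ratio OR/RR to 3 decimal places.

Reading the table with exposure as columns: a = 53 (Coupon, case), b = 30 (Coupon, non-case), c = 29 (No coupon, case), d = 76.
OR = (53·76)/(30·29) = 4028/870 = 4.62989
Risk in exposed = 53/83 = 0.63855; risk in unexposed = 29/105 = 0.27619; RR = 2.31201
OR/RR = 4.62989 / 2.31201 = 2.00254
The outcome is not rare, so the OR lies further from 1 than the RR.

2.003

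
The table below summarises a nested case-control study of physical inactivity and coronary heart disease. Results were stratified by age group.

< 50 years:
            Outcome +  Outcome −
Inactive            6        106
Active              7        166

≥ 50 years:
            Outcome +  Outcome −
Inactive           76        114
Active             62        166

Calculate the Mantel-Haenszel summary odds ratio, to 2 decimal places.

1.73

OR_MH = Σ(aᵢdᵢ/nᵢ) / Σ(bᵢcᵢ/nᵢ), where nᵢ is the stratum total.
Stratum 1 (< 50 years): n = 285; a·d/n = 6·166/285 = 3.4947; b·c/n = 106·7/285 = 2.6035
Stratum 2 (≥ 50 years): n = 418; a·d/n = 76·166/418 = 30.1818; b·c/n = 114·62/418 = 16.9091
OR_MH = (3.4947 + 30.1818) / (2.6035 + 16.9091) = 33.6766 / 19.5126 = 1.72589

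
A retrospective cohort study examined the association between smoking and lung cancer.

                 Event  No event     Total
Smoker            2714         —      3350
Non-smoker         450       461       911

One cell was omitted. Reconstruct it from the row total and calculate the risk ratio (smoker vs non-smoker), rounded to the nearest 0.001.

1.640

The missing cell is in the exposed row: 3350 − 2714 = 636.
So a = 2714, b = 636, c = 450, d = 461.
RR = [a/(a+b)] / [c/(c+d)] = (2714/3350) / (450/911) = 0.81015/0.49396 = 1.64010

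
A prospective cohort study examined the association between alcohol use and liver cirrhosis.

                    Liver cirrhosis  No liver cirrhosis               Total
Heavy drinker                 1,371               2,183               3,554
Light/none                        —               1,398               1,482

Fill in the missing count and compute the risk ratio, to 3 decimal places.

6.806

The missing cell is in the unexposed row: 1482 − 1398 = 84.
So a = 1371, b = 2183, c = 84, d = 1398.
RR = [a/(a+b)] / [c/(c+d)] = (1371/3554) / (84/1482) = 0.38576/0.05668 = 6.80595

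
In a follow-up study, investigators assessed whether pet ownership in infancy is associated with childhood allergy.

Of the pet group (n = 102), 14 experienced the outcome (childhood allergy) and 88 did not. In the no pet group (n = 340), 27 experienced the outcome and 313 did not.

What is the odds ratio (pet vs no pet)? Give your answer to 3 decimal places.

From the description: a = 14, b = 88, c = 27, d = 313.
OR = (a·d)/(b·c) = (14 × 313) / (88 × 27) = 4382 / 2376 = 1.84428
The odds of childhood allergy are about 1.84 times as high in the pet group.

1.844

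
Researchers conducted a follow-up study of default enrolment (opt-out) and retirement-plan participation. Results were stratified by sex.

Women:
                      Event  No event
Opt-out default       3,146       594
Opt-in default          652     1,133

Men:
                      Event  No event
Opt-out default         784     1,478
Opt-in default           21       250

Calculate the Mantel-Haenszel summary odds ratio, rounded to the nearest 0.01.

8.77

OR_MH = Σ(aᵢdᵢ/nᵢ) / Σ(bᵢcᵢ/nᵢ), where nᵢ is the stratum total.
Stratum 1 (Women): n = 5525; a·d/n = 3146·1133/5525 = 645.1435; b·c/n = 594·652/5525 = 70.0974
Stratum 2 (Men): n = 2533; a·d/n = 784·250/2533 = 77.3786; b·c/n = 1478·21/2533 = 12.2535
OR_MH = (645.1435 + 77.3786) / (70.0974 + 12.2535) = 722.5221 / 82.3508 = 8.77371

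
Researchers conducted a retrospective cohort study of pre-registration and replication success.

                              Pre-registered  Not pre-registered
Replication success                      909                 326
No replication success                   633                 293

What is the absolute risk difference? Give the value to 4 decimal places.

Reading the table with exposure as columns: a = 909 (Pre-registered, case), b = 633 (Pre-registered, non-case), c = 326 (Not pre-registered, case), d = 293.
Risk in exposed = 909/1542 = 0.589494; risk in unexposed = 326/619 = 0.526656.
Risk difference = 0.589494 − 0.526656 = 0.062838

0.0628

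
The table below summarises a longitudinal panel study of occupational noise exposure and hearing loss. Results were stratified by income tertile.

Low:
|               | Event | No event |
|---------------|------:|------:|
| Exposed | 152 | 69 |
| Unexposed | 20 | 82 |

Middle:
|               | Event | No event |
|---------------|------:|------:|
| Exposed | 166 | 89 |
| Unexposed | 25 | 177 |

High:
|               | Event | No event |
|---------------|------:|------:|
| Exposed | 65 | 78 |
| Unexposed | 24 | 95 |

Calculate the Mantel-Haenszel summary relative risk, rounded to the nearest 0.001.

RR_MH = Σ(aᵢ·n₀ᵢ/nᵢ) / Σ(cᵢ·n₁ᵢ/nᵢ), with n₁ᵢ = aᵢ+bᵢ (exposed), n₀ᵢ = cᵢ+dᵢ (unexposed), nᵢ = n₁ᵢ+n₀ᵢ.
Stratum 1 (Low): n₁ = 221, n₀ = 102, n = 323; a·n₀/n = 152·102/323 = 48.0000; c·n₁/n = 20·221/323 = 13.6842
Stratum 2 (Middle): n₁ = 255, n₀ = 202, n = 457; a·n₀/n = 166·202/457 = 73.3742; c·n₁/n = 25·255/457 = 13.9497
Stratum 3 (High): n₁ = 143, n₀ = 119, n = 262; a·n₀/n = 65·119/262 = 29.5229; c·n₁/n = 24·143/262 = 13.0992
RR_MH = (48.0000 + 73.3742 + 29.5229) / (13.6842 + 13.9497 + 13.0992) = 150.8971 / 40.7331 = 3.70453

3.705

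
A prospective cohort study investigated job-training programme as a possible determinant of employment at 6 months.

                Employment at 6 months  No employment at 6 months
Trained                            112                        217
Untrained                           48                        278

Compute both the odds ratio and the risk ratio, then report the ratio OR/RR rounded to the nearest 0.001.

1.293

Cells: a = 112, b = 217, c = 48, d = 278.
OR = (112·278)/(217·48) = 31136/10416 = 2.98925
Risk in exposed = 112/329 = 0.34043; risk in unexposed = 48/326 = 0.14724; RR = 2.31206
OR/RR = 2.98925 / 2.31206 = 1.29290
The outcome is not rare, so the OR lies further from 1 than the RR.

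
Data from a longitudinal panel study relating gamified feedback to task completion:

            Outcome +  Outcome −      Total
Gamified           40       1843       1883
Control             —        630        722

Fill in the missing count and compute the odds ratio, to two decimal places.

The missing cell is in the unexposed row: 722 − 630 = 92.
So a = 40, b = 1843, c = 92, d = 630.
OR = (a·d)/(b·c) = (40 × 630) / (1843 × 92) = 25200 / 169556 = 0.14862

0.15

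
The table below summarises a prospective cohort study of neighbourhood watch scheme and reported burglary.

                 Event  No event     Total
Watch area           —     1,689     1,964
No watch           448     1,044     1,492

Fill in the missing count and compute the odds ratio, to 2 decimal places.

The missing cell is in the exposed row: 1964 − 1689 = 275.
So a = 275, b = 1689, c = 448, d = 1044.
OR = (a·d)/(b·c) = (275 × 1044) / (1689 × 448) = 287100 / 756672 = 0.37942

0.38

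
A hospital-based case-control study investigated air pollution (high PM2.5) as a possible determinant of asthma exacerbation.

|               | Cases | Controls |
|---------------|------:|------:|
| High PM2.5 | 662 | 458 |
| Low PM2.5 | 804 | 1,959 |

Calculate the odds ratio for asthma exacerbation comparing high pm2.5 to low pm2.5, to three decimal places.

3.522

Cells: a = 662, b = 458, c = 804, d = 1959.
OR = (a·d)/(b·c) = (662 × 1959) / (458 × 804) = 1296858 / 368232 = 3.52185
The odds of asthma exacerbation are about 3.52 times as high in the high pm2.5 group.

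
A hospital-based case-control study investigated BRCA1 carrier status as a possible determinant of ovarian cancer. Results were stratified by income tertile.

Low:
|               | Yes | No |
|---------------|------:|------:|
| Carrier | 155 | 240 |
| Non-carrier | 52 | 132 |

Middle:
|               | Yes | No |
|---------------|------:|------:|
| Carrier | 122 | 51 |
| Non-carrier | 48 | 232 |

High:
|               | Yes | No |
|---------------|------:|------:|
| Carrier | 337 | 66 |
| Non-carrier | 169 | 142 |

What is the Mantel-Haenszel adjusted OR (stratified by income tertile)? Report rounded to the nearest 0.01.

OR_MH = Σ(aᵢdᵢ/nᵢ) / Σ(bᵢcᵢ/nᵢ), where nᵢ is the stratum total.
Stratum 1 (Low): n = 579; a·d/n = 155·132/579 = 35.3368; b·c/n = 240·52/579 = 21.5544
Stratum 2 (Middle): n = 453; a·d/n = 122·232/453 = 62.4812; b·c/n = 51·48/453 = 5.4040
Stratum 3 (High): n = 714; a·d/n = 337·142/714 = 67.0224; b·c/n = 66·169/714 = 15.6218
OR_MH = (35.3368 + 62.4812 + 67.0224) / (21.5544 + 5.4040 + 15.6218) = 164.8404 / 42.5802 = 3.87129

3.87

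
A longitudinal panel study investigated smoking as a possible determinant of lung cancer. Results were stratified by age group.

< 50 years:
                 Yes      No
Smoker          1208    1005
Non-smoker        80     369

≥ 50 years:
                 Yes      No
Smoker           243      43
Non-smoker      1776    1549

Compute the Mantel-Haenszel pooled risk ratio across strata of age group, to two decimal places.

RR_MH = Σ(aᵢ·n₀ᵢ/nᵢ) / Σ(cᵢ·n₁ᵢ/nᵢ), with n₁ᵢ = aᵢ+bᵢ (exposed), n₀ᵢ = cᵢ+dᵢ (unexposed), nᵢ = n₁ᵢ+n₀ᵢ.
Stratum 1 (< 50 years): n₁ = 2213, n₀ = 449, n = 2662; a·n₀/n = 1208·449/2662 = 203.7536; c·n₁/n = 80·2213/2662 = 66.5064
Stratum 2 (≥ 50 years): n₁ = 286, n₀ = 3325, n = 3611; a·n₀/n = 243·3325/3611 = 223.7538; c·n₁/n = 1776·286/3611 = 140.6635
RR_MH = (203.7536 + 223.7538) / (66.5064 + 140.6635) = 427.5074 / 207.1699 = 2.06356

2.06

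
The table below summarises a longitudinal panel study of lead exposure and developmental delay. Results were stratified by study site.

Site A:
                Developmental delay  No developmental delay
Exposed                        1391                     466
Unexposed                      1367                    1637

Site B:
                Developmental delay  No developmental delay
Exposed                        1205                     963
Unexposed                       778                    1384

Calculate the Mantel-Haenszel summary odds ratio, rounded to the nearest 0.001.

OR_MH = Σ(aᵢdᵢ/nᵢ) / Σ(bᵢcᵢ/nᵢ), where nᵢ is the stratum total.
Stratum 1 (Site A): n = 4861; a·d/n = 1391·1637/4861 = 468.4359; b·c/n = 466·1367/4861 = 131.0475
Stratum 2 (Site B): n = 4330; a·d/n = 1205·1384/4330 = 385.1547; b·c/n = 963·778/4330 = 173.0286
OR_MH = (468.4359 + 385.1547) / (131.0475 + 173.0286) = 853.5907 / 304.0762 = 2.80716

2.807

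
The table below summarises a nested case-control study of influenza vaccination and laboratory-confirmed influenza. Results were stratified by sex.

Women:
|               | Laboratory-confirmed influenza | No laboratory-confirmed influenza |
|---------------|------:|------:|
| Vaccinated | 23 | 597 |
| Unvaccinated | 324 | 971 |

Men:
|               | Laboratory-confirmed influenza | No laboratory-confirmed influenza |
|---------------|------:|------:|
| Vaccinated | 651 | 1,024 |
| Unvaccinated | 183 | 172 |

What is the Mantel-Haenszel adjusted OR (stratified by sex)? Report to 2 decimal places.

OR_MH = Σ(aᵢdᵢ/nᵢ) / Σ(bᵢcᵢ/nᵢ), where nᵢ is the stratum total.
Stratum 1 (Women): n = 1915; a·d/n = 23·971/1915 = 11.6621; b·c/n = 597·324/1915 = 101.0068
Stratum 2 (Men): n = 2030; a·d/n = 651·172/2030 = 55.1586; b·c/n = 1024·183/2030 = 92.3113
OR_MH = (11.6621 + 55.1586) / (101.0068 + 92.3113) = 66.8208 / 193.3181 = 0.34565

0.35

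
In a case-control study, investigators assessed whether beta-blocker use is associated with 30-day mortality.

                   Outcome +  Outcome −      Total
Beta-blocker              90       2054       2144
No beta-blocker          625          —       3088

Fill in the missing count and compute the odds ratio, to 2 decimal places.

0.17

The missing cell is in the unexposed row: 3088 − 625 = 2463.
So a = 90, b = 2054, c = 625, d = 2463.
OR = (a·d)/(b·c) = (90 × 2463) / (2054 × 625) = 221670 / 1283750 = 0.17267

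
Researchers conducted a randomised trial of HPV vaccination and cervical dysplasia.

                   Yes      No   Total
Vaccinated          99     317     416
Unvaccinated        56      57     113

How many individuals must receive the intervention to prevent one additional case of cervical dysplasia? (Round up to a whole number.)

Risk in treated group = 99/416 = 0.23798; risk in control = 56/113 = 0.49558.
Absolute risk reduction = 0.49558 − 0.23798 = 0.25759
NNT = 1 / ARR = 1 / 0.25759 = 3.882 → round up → 4

4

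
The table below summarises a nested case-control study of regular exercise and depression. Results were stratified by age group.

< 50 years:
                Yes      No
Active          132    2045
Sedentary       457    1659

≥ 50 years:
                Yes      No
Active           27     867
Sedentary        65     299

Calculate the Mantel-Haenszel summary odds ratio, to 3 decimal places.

OR_MH = Σ(aᵢdᵢ/nᵢ) / Σ(bᵢcᵢ/nᵢ), where nᵢ is the stratum total.
Stratum 1 (< 50 years): n = 4293; a·d/n = 132·1659/4293 = 51.0105; b·c/n = 2045·457/4293 = 217.6951
Stratum 2 (≥ 50 years): n = 1258; a·d/n = 27·299/1258 = 6.4173; b·c/n = 867·65/1258 = 44.7973
OR_MH = (51.0105 + 6.4173) / (217.6951 + 44.7973) = 57.4278 / 262.4924 = 0.21878

0.219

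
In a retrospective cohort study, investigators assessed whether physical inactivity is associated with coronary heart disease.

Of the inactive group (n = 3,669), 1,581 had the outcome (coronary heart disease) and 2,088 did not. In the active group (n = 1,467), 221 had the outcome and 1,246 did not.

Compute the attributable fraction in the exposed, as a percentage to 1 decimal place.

65.0

From the description: a = 1581, b = 2088, c = 221, d = 1246.
Risk in exposed = 1581/3669 = 0.43091; risk in unexposed = 221/1467 = 0.15065.
RR = 0.43091/0.15065 = 2.86037
AR% = (RR − 1)/RR × 100 = (2.86037 − 1)/2.86037 × 100 = 65.0395%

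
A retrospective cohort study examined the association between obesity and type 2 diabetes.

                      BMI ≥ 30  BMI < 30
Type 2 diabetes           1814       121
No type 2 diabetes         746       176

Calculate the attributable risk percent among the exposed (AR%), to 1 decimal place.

Reading the table with exposure as columns: a = 1814 (BMI ≥ 30, case), b = 746 (BMI ≥ 30, non-case), c = 121 (BMI < 30, case), d = 176.
Risk in exposed = 1814/2560 = 0.70859; risk in unexposed = 121/297 = 0.40741.
RR = 0.70859/0.40741 = 1.73928
AR% = (RR − 1)/RR × 100 = (1.73928 − 1)/1.73928 × 100 = 42.5048%

42.5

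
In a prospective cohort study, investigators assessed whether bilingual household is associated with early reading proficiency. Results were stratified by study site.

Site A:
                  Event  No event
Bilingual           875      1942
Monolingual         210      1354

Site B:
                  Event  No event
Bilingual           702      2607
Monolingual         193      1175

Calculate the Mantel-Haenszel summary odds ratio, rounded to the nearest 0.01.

2.23

OR_MH = Σ(aᵢdᵢ/nᵢ) / Σ(bᵢcᵢ/nᵢ), where nᵢ is the stratum total.
Stratum 1 (Site A): n = 4381; a·d/n = 875·1354/4381 = 270.4291; b·c/n = 1942·210/4381 = 93.0883
Stratum 2 (Site B): n = 4677; a·d/n = 702·1175/4677 = 176.3631; b·c/n = 2607·193/4677 = 107.5799
OR_MH = (270.4291 + 176.3631) / (93.0883 + 107.5799) = 446.7922 / 200.6682 = 2.22652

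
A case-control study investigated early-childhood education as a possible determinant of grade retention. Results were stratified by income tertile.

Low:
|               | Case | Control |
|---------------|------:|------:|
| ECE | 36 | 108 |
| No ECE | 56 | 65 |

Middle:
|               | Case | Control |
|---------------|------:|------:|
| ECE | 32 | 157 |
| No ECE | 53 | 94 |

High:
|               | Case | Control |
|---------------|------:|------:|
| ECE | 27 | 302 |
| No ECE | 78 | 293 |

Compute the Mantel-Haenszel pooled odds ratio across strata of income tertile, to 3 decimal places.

0.358

OR_MH = Σ(aᵢdᵢ/nᵢ) / Σ(bᵢcᵢ/nᵢ), where nᵢ is the stratum total.
Stratum 1 (Low): n = 265; a·d/n = 36·65/265 = 8.8302; b·c/n = 108·56/265 = 22.8226
Stratum 2 (Middle): n = 336; a·d/n = 32·94/336 = 8.9524; b·c/n = 157·53/336 = 24.7649
Stratum 3 (High): n = 700; a·d/n = 27·293/700 = 11.3014; b·c/n = 302·78/700 = 33.6514
OR_MH = (8.8302 + 8.9524 + 11.3014) / (22.8226 + 24.7649 + 33.6514) = 29.0840 / 81.2390 = 0.35801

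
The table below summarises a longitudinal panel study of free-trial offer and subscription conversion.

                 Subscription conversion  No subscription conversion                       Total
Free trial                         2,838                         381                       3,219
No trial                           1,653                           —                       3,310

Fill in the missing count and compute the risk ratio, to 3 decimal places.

1.765

The missing cell is in the unexposed row: 3310 − 1653 = 1657.
So a = 2838, b = 381, c = 1653, d = 1657.
RR = [a/(a+b)] / [c/(c+d)] = (2838/3219) / (1653/3310) = 0.88164/0.49940 = 1.76541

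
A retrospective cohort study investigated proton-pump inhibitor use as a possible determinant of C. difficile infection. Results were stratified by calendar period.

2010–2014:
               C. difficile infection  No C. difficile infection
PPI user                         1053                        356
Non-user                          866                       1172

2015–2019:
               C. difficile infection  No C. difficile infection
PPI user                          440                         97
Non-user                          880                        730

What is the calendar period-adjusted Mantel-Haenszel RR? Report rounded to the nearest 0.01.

1.66

RR_MH = Σ(aᵢ·n₀ᵢ/nᵢ) / Σ(cᵢ·n₁ᵢ/nᵢ), with n₁ᵢ = aᵢ+bᵢ (exposed), n₀ᵢ = cᵢ+dᵢ (unexposed), nᵢ = n₁ᵢ+n₀ᵢ.
Stratum 1 (2010–2014): n₁ = 1409, n₀ = 2038, n = 3447; a·n₀/n = 1053·2038/3447 = 622.5744; c·n₁/n = 866·1409/3447 = 353.9872
Stratum 2 (2015–2019): n₁ = 537, n₀ = 1610, n = 2147; a·n₀/n = 440·1610/2147 = 329.9488; c·n₁/n = 880·537/2147 = 220.1025
RR_MH = (622.5744 + 329.9488) / (353.9872 + 220.1025) = 952.5232 / 574.0897 = 1.65919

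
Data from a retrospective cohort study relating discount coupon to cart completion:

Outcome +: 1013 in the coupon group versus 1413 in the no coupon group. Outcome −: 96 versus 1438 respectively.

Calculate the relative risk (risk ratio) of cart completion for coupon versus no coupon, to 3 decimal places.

From the description: a = 1013, b = 96, c = 1413, d = 1438.
Risk in exposed = 1013/1109 = 0.91344; risk in unexposed = 1413/2851 = 0.49562.
RR = 0.91344 / 0.49562 = 1.84303
The risk among the exposed is 1.84 times that among the unexposed.

1.843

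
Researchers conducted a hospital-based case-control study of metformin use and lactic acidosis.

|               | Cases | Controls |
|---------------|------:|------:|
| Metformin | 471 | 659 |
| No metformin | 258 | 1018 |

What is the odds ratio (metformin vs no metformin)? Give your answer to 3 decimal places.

Cells: a = 471, b = 659, c = 258, d = 1018.
OR = (a·d)/(b·c) = (471 × 1018) / (659 × 258) = 479478 / 170022 = 2.82009
The odds of lactic acidosis are about 2.82 times as high in the metformin group.

2.820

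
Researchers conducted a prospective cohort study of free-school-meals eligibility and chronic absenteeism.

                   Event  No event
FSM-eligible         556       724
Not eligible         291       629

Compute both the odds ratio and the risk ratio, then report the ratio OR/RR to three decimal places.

1.209

Cells: a = 556, b = 724, c = 291, d = 629.
OR = (556·629)/(724·291) = 349724/210684 = 1.65995
Risk in exposed = 556/1280 = 0.43438; risk in unexposed = 291/920 = 0.31630; RR = 1.37328
OR/RR = 1.65995 / 1.37328 = 1.20874
The outcome is not rare, so the OR lies further from 1 than the RR.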